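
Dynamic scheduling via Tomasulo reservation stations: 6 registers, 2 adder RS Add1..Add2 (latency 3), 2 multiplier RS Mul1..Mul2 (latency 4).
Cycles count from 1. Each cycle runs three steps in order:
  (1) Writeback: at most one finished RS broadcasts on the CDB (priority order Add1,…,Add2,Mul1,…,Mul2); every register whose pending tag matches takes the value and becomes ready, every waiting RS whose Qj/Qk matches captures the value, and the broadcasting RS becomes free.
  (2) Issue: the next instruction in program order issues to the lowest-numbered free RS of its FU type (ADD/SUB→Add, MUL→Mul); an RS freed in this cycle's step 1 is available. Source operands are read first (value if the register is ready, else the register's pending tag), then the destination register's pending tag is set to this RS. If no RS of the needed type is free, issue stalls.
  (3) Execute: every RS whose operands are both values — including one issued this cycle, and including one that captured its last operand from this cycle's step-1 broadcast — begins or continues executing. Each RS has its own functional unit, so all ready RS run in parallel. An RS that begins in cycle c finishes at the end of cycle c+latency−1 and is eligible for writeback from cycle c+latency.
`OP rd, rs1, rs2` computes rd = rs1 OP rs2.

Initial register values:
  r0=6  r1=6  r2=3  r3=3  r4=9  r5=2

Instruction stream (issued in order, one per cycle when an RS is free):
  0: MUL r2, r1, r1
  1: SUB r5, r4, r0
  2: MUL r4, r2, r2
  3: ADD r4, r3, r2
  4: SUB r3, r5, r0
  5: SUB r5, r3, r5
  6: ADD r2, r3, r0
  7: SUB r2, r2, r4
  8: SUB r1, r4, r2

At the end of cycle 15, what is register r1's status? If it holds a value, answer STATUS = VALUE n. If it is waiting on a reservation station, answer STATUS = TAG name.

  c1: issue MUL r2<-Mul1  regs: r0:6,r1:6,r2:Mul1,r3:3,r4:9,r5:2
  c2: issue SUB r5<-Add1  regs: r0:6,r1:6,r2:Mul1,r3:3,r4:9,r5:Add1
  c3: issue MUL r4<-Mul2  regs: r0:6,r1:6,r2:Mul1,r3:3,r4:Mul2,r5:Add1
  c4: issue ADD r4<-Add2  regs: r0:6,r1:6,r2:Mul1,r3:3,r4:Add2,r5:Add1
  c5: CDB Add1=3; issue SUB r3<-Add1  regs: r0:6,r1:6,r2:Mul1,r3:Add1,r4:Add2,r5:3
  c6: CDB Mul1=36; stall  regs: r0:6,r1:6,r2:36,r3:Add1,r4:Add2,r5:3
  c7: stall  regs: r0:6,r1:6,r2:36,r3:Add1,r4:Add2,r5:3
  c8: CDB Add1=-3; issue SUB r5<-Add1  regs: r0:6,r1:6,r2:36,r3:-3,r4:Add2,r5:Add1
  c9: CDB Add2=39; issue ADD r2<-Add2  regs: r0:6,r1:6,r2:Add2,r3:-3,r4:39,r5:Add1
  c10: CDB Mul2=1296; stall  regs: r0:6,r1:6,r2:Add2,r3:-3,r4:39,r5:Add1
  c11: CDB Add1=-6; issue SUB r2<-Add1  regs: r0:6,r1:6,r2:Add1,r3:-3,r4:39,r5:-6
  c12: CDB Add2=3; issue SUB r1<-Add2  regs: r0:6,r1:Add2,r2:Add1,r3:-3,r4:39,r5:-6
  c13: -  regs: r0:6,r1:Add2,r2:Add1,r3:-3,r4:39,r5:-6
  c14: -  regs: r0:6,r1:Add2,r2:Add1,r3:-3,r4:39,r5:-6
  c15: CDB Add1=-36  regs: r0:6,r1:Add2,r2:-36,r3:-3,r4:39,r5:-6

STATUS = TAG Add2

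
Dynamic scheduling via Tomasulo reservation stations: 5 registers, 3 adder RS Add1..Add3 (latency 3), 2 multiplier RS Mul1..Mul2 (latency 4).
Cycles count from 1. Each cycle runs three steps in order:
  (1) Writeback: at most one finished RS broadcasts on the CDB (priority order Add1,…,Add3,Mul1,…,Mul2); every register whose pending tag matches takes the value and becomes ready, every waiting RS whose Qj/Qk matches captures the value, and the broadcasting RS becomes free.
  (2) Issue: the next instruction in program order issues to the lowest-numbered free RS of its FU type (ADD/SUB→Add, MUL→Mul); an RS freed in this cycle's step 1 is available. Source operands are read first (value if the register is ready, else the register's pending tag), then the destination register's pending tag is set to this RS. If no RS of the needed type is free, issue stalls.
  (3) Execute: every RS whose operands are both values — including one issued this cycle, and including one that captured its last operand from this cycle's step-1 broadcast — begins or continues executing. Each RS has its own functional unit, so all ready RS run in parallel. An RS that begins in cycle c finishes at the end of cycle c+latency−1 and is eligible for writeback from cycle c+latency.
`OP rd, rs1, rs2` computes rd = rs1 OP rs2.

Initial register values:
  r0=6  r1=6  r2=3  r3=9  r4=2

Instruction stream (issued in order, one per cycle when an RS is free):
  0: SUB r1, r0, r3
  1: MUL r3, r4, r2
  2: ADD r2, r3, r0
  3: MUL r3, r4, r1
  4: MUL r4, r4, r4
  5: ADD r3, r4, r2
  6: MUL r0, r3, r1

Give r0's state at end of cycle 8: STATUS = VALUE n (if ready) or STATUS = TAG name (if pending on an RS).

STATUS = TAG Mul2

cycle 1: issue SUB r1<-Add1 // r0:6,r1:Add1,r2:3,r3:9,r4:2
cycle 2: issue MUL r3<-Mul1 // r0:6,r1:Add1,r2:3,r3:Mul1,r4:2
cycle 3: issue ADD r2<-Add2 // r0:6,r1:Add1,r2:Add2,r3:Mul1,r4:2
cycle 4: CDB Add1=-3; issue MUL r3<-Mul2 // r0:6,r1:-3,r2:Add2,r3:Mul2,r4:2
cycle 5: stall // r0:6,r1:-3,r2:Add2,r3:Mul2,r4:2
cycle 6: CDB Mul1=6; issue MUL r4<-Mul1 // r0:6,r1:-3,r2:Add2,r3:Mul2,r4:Mul1
cycle 7: issue ADD r3<-Add1 // r0:6,r1:-3,r2:Add2,r3:Add1,r4:Mul1
cycle 8: CDB Mul2=-6; issue MUL r0<-Mul2 // r0:Mul2,r1:-3,r2:Add2,r3:Add1,r4:Mul1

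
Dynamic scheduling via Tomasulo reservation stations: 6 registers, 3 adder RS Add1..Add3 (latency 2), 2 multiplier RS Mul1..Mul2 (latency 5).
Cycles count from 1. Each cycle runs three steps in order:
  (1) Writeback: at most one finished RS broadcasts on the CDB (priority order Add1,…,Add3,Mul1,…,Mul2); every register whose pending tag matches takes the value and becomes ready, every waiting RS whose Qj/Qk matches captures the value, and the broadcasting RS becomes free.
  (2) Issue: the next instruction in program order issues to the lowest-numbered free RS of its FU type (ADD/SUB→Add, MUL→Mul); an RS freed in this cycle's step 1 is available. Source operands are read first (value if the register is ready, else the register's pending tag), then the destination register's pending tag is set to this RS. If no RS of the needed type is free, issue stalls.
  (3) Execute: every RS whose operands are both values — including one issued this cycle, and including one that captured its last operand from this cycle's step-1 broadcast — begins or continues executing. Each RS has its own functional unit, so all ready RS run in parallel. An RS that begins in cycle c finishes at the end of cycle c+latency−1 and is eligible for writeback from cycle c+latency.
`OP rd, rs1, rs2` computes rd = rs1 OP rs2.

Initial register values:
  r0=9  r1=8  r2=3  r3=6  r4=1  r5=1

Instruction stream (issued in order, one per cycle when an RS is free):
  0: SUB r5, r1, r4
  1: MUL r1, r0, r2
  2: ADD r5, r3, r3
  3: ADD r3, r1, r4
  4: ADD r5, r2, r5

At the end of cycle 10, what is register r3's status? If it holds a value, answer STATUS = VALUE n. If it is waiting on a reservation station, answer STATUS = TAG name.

STATUS = VALUE 28

cycle 1: issue SUB r5<-Add1 // r0:9,r1:8,r2:3,r3:6,r4:1,r5:Add1
cycle 2: issue MUL r1<-Mul1 // r0:9,r1:Mul1,r2:3,r3:6,r4:1,r5:Add1
cycle 3: CDB Add1=7; issue ADD r5<-Add1 // r0:9,r1:Mul1,r2:3,r3:6,r4:1,r5:Add1
cycle 4: issue ADD r3<-Add2 // r0:9,r1:Mul1,r2:3,r3:Add2,r4:1,r5:Add1
cycle 5: CDB Add1=12; issue ADD r5<-Add1 // r0:9,r1:Mul1,r2:3,r3:Add2,r4:1,r5:Add1
cycle 6: - // r0:9,r1:Mul1,r2:3,r3:Add2,r4:1,r5:Add1
cycle 7: CDB Add1=15 // r0:9,r1:Mul1,r2:3,r3:Add2,r4:1,r5:15
cycle 8: CDB Mul1=27 // r0:9,r1:27,r2:3,r3:Add2,r4:1,r5:15
cycle 9: - // r0:9,r1:27,r2:3,r3:Add2,r4:1,r5:15
cycle 10: CDB Add2=28 // r0:9,r1:27,r2:3,r3:28,r4:1,r5:15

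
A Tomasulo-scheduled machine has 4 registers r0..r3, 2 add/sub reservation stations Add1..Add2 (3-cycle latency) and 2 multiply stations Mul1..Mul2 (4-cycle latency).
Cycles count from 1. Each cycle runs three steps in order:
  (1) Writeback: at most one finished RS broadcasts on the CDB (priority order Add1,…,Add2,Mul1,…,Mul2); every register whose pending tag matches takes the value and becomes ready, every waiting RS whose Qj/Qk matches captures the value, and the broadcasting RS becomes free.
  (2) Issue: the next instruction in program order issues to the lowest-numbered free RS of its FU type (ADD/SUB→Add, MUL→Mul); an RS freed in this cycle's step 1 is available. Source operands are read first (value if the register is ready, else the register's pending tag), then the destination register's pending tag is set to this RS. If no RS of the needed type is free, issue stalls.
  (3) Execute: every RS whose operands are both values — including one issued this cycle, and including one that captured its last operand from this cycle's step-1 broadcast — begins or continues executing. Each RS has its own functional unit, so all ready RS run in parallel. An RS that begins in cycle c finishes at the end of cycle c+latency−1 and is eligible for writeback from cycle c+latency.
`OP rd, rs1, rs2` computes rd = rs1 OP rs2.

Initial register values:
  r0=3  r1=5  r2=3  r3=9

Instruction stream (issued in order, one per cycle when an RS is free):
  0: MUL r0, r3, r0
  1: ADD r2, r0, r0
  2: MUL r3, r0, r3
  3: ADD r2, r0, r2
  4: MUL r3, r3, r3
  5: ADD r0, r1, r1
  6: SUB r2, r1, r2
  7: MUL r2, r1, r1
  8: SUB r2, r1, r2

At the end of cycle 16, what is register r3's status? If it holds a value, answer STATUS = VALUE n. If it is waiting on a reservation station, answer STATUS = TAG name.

c1: issue MUL r0<-Mul1 | r0:Mul1,r1:5,r2:3,r3:9
c2: issue ADD r2<-Add1 | r0:Mul1,r1:5,r2:Add1,r3:9
c3: issue MUL r3<-Mul2 | r0:Mul1,r1:5,r2:Add1,r3:Mul2
c4: issue ADD r2<-Add2 | r0:Mul1,r1:5,r2:Add2,r3:Mul2
c5: CDB Mul1=27; issue MUL r3<-Mul1 | r0:27,r1:5,r2:Add2,r3:Mul1
c6: stall | r0:27,r1:5,r2:Add2,r3:Mul1
c7: stall | r0:27,r1:5,r2:Add2,r3:Mul1
c8: CDB Add1=54; issue ADD r0<-Add1 | r0:Add1,r1:5,r2:Add2,r3:Mul1
c9: CDB Mul2=243; stall | r0:Add1,r1:5,r2:Add2,r3:Mul1
c10: stall | r0:Add1,r1:5,r2:Add2,r3:Mul1
c11: CDB Add1=10; issue SUB r2<-Add1 | r0:10,r1:5,r2:Add1,r3:Mul1
c12: CDB Add2=81; issue MUL r2<-Mul2 | r0:10,r1:5,r2:Mul2,r3:Mul1
c13: CDB Mul1=59049; issue SUB r2<-Add2 | r0:10,r1:5,r2:Add2,r3:59049
c14: - | r0:10,r1:5,r2:Add2,r3:59049
c15: CDB Add1=-76 | r0:10,r1:5,r2:Add2,r3:59049
c16: CDB Mul2=25 | r0:10,r1:5,r2:Add2,r3:59049

STATUS = VALUE 59049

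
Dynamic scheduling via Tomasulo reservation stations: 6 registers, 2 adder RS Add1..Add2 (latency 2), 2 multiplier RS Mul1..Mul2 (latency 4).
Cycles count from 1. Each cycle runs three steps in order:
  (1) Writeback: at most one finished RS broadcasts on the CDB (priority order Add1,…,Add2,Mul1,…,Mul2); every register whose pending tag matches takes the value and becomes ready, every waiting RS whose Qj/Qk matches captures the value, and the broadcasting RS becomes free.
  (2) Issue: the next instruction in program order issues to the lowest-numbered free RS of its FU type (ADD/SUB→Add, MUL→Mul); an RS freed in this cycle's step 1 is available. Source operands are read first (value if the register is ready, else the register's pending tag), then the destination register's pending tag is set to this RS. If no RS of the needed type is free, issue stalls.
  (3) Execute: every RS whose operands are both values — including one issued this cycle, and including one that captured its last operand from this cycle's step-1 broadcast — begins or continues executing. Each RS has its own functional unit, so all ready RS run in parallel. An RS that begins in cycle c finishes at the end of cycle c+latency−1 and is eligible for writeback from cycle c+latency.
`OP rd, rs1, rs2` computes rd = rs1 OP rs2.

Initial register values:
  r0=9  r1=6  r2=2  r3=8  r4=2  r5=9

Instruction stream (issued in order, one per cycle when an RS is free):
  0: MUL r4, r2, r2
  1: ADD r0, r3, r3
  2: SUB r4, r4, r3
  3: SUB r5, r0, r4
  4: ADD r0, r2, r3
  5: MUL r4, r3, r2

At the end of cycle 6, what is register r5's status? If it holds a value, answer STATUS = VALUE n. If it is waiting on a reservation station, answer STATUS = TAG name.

STATUS = TAG Add1

c1: issue MUL r4<-Mul1 | r0:9,r1:6,r2:2,r3:8,r4:Mul1,r5:9
c2: issue ADD r0<-Add1 | r0:Add1,r1:6,r2:2,r3:8,r4:Mul1,r5:9
c3: issue SUB r4<-Add2 | r0:Add1,r1:6,r2:2,r3:8,r4:Add2,r5:9
c4: CDB Add1=16; issue SUB r5<-Add1 | r0:16,r1:6,r2:2,r3:8,r4:Add2,r5:Add1
c5: CDB Mul1=4; stall | r0:16,r1:6,r2:2,r3:8,r4:Add2,r5:Add1
c6: stall | r0:16,r1:6,r2:2,r3:8,r4:Add2,r5:Add1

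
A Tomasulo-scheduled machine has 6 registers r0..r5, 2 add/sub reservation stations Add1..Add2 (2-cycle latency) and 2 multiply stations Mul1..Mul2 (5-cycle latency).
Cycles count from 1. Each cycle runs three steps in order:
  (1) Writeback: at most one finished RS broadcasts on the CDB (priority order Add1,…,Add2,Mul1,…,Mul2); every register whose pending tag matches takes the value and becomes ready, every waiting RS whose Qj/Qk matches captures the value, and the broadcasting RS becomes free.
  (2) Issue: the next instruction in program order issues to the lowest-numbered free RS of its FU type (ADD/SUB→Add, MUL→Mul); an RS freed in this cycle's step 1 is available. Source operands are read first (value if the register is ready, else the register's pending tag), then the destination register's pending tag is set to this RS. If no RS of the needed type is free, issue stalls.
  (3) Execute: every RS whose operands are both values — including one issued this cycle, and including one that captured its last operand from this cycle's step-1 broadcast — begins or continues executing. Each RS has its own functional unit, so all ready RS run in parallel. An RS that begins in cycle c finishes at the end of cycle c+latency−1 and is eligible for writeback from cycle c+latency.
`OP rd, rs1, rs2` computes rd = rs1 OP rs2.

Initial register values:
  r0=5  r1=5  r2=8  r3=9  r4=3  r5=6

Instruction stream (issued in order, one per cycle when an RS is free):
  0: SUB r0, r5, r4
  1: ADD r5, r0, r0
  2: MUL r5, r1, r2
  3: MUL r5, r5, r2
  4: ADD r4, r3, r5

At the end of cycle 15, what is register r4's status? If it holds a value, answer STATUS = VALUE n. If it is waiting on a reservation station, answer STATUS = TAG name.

STATUS = VALUE 329

cycle 1: issue SUB r0<-Add1 // r0:Add1,r1:5,r2:8,r3:9,r4:3,r5:6
cycle 2: issue ADD r5<-Add2 // r0:Add1,r1:5,r2:8,r3:9,r4:3,r5:Add2
cycle 3: CDB Add1=3; issue MUL r5<-Mul1 // r0:3,r1:5,r2:8,r3:9,r4:3,r5:Mul1
cycle 4: issue MUL r5<-Mul2 // r0:3,r1:5,r2:8,r3:9,r4:3,r5:Mul2
cycle 5: CDB Add2=6; issue ADD r4<-Add1 // r0:3,r1:5,r2:8,r3:9,r4:Add1,r5:Mul2
cycle 6: - // r0:3,r1:5,r2:8,r3:9,r4:Add1,r5:Mul2
cycle 7: - // r0:3,r1:5,r2:8,r3:9,r4:Add1,r5:Mul2
cycle 8: CDB Mul1=40 // r0:3,r1:5,r2:8,r3:9,r4:Add1,r5:Mul2
cycle 9: - // r0:3,r1:5,r2:8,r3:9,r4:Add1,r5:Mul2
cycle 10: - // r0:3,r1:5,r2:8,r3:9,r4:Add1,r5:Mul2
cycle 11: - // r0:3,r1:5,r2:8,r3:9,r4:Add1,r5:Mul2
cycle 12: - // r0:3,r1:5,r2:8,r3:9,r4:Add1,r5:Mul2
cycle 13: CDB Mul2=320 // r0:3,r1:5,r2:8,r3:9,r4:Add1,r5:320
cycle 14: - // r0:3,r1:5,r2:8,r3:9,r4:Add1,r5:320
cycle 15: CDB Add1=329 // r0:3,r1:5,r2:8,r3:9,r4:329,r5:320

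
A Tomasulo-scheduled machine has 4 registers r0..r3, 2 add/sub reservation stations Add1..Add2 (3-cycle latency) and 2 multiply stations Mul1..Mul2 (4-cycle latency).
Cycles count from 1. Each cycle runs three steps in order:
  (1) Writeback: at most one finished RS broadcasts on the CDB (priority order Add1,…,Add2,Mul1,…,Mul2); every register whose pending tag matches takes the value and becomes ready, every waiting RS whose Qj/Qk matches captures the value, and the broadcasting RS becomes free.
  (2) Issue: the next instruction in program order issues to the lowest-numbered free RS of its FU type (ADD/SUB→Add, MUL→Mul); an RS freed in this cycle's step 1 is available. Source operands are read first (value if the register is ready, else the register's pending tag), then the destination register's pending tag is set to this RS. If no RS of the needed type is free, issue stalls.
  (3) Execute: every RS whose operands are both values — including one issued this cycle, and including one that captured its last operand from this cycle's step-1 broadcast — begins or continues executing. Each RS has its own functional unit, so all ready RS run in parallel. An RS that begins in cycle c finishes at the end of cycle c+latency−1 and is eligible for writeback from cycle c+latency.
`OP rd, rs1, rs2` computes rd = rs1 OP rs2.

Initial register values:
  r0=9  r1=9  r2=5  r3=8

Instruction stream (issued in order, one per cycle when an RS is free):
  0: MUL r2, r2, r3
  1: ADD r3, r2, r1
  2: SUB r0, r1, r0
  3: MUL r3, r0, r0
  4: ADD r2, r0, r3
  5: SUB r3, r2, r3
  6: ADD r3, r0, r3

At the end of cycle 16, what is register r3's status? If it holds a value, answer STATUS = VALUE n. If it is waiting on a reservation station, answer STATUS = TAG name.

STATUS = TAG Add2

c1: issue MUL r2<-Mul1 | r0:9,r1:9,r2:Mul1,r3:8
c2: issue ADD r3<-Add1 | r0:9,r1:9,r2:Mul1,r3:Add1
c3: issue SUB r0<-Add2 | r0:Add2,r1:9,r2:Mul1,r3:Add1
c4: issue MUL r3<-Mul2 | r0:Add2,r1:9,r2:Mul1,r3:Mul2
c5: CDB Mul1=40; stall | r0:Add2,r1:9,r2:40,r3:Mul2
c6: CDB Add2=0; issue ADD r2<-Add2 | r0:0,r1:9,r2:Add2,r3:Mul2
c7: stall | r0:0,r1:9,r2:Add2,r3:Mul2
c8: CDB Add1=49; issue SUB r3<-Add1 | r0:0,r1:9,r2:Add2,r3:Add1
c9: stall | r0:0,r1:9,r2:Add2,r3:Add1
c10: CDB Mul2=0; stall | r0:0,r1:9,r2:Add2,r3:Add1
c11: stall | r0:0,r1:9,r2:Add2,r3:Add1
c12: stall | r0:0,r1:9,r2:Add2,r3:Add1
c13: CDB Add2=0; issue ADD r3<-Add2 | r0:0,r1:9,r2:0,r3:Add2
c14: - | r0:0,r1:9,r2:0,r3:Add2
c15: - | r0:0,r1:9,r2:0,r3:Add2
c16: CDB Add1=0 | r0:0,r1:9,r2:0,r3:Add2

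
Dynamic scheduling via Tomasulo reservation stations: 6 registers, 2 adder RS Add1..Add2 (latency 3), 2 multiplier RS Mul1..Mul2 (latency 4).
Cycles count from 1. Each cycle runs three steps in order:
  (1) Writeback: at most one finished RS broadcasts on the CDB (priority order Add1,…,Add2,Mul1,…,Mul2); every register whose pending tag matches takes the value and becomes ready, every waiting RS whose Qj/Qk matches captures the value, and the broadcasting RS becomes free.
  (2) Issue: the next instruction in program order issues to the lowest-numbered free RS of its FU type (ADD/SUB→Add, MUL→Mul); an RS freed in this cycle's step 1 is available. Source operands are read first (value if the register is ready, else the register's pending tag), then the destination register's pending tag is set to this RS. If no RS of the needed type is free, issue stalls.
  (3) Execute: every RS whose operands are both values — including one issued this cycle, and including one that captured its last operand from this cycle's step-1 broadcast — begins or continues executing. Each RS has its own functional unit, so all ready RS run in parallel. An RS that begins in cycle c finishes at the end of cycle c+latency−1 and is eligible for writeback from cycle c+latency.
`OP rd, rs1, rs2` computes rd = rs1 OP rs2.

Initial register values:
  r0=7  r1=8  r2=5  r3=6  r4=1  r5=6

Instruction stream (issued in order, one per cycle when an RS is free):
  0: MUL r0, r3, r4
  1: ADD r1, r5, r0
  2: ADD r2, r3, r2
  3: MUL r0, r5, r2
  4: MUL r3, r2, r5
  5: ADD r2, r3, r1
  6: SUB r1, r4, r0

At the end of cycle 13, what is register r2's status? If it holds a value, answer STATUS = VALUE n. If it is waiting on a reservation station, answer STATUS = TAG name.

cycle 1: issue MUL r0<-Mul1 // r0:Mul1,r1:8,r2:5,r3:6,r4:1,r5:6
cycle 2: issue ADD r1<-Add1 // r0:Mul1,r1:Add1,r2:5,r3:6,r4:1,r5:6
cycle 3: issue ADD r2<-Add2 // r0:Mul1,r1:Add1,r2:Add2,r3:6,r4:1,r5:6
cycle 4: issue MUL r0<-Mul2 // r0:Mul2,r1:Add1,r2:Add2,r3:6,r4:1,r5:6
cycle 5: CDB Mul1=6; issue MUL r3<-Mul1 // r0:Mul2,r1:Add1,r2:Add2,r3:Mul1,r4:1,r5:6
cycle 6: CDB Add2=11; issue ADD r2<-Add2 // r0:Mul2,r1:Add1,r2:Add2,r3:Mul1,r4:1,r5:6
cycle 7: stall // r0:Mul2,r1:Add1,r2:Add2,r3:Mul1,r4:1,r5:6
cycle 8: CDB Add1=12; issue SUB r1<-Add1 // r0:Mul2,r1:Add1,r2:Add2,r3:Mul1,r4:1,r5:6
cycle 9: - // r0:Mul2,r1:Add1,r2:Add2,r3:Mul1,r4:1,r5:6
cycle 10: CDB Mul1=66 // r0:Mul2,r1:Add1,r2:Add2,r3:66,r4:1,r5:6
cycle 11: CDB Mul2=66 // r0:66,r1:Add1,r2:Add2,r3:66,r4:1,r5:6
cycle 12: - // r0:66,r1:Add1,r2:Add2,r3:66,r4:1,r5:6
cycle 13: CDB Add2=78 // r0:66,r1:Add1,r2:78,r3:66,r4:1,r5:6

STATUS = VALUE 78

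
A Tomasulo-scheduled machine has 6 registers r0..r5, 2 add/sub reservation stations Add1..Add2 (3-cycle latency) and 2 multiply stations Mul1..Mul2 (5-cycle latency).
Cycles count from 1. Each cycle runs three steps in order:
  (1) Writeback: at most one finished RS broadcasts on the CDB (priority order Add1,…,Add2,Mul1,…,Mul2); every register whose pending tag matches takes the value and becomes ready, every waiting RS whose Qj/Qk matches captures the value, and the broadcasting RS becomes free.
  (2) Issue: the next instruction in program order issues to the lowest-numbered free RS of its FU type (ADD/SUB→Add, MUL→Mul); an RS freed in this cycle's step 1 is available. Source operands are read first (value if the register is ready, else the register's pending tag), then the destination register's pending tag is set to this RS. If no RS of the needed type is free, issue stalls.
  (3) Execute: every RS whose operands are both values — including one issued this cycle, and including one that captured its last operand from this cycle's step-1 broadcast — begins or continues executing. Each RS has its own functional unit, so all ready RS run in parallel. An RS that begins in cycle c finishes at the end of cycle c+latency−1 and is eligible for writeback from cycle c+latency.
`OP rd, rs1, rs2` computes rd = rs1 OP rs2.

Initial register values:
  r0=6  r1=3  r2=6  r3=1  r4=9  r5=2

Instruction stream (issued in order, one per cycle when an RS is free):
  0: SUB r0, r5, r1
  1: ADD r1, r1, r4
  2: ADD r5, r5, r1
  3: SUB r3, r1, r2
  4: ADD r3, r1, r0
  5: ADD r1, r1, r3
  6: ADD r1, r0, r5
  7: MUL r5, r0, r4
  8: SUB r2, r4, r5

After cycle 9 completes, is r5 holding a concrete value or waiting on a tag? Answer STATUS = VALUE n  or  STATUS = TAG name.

cycle 1: issue SUB r0<-Add1 // r0:Add1,r1:3,r2:6,r3:1,r4:9,r5:2
cycle 2: issue ADD r1<-Add2 // r0:Add1,r1:Add2,r2:6,r3:1,r4:9,r5:2
cycle 3: stall // r0:Add1,r1:Add2,r2:6,r3:1,r4:9,r5:2
cycle 4: CDB Add1=-1; issue ADD r5<-Add1 // r0:-1,r1:Add2,r2:6,r3:1,r4:9,r5:Add1
cycle 5: CDB Add2=12; issue SUB r3<-Add2 // r0:-1,r1:12,r2:6,r3:Add2,r4:9,r5:Add1
cycle 6: stall // r0:-1,r1:12,r2:6,r3:Add2,r4:9,r5:Add1
cycle 7: stall // r0:-1,r1:12,r2:6,r3:Add2,r4:9,r5:Add1
cycle 8: CDB Add1=14; issue ADD r3<-Add1 // r0:-1,r1:12,r2:6,r3:Add1,r4:9,r5:14
cycle 9: CDB Add2=6; issue ADD r1<-Add2 // r0:-1,r1:Add2,r2:6,r3:Add1,r4:9,r5:14

STATUS = VALUE 14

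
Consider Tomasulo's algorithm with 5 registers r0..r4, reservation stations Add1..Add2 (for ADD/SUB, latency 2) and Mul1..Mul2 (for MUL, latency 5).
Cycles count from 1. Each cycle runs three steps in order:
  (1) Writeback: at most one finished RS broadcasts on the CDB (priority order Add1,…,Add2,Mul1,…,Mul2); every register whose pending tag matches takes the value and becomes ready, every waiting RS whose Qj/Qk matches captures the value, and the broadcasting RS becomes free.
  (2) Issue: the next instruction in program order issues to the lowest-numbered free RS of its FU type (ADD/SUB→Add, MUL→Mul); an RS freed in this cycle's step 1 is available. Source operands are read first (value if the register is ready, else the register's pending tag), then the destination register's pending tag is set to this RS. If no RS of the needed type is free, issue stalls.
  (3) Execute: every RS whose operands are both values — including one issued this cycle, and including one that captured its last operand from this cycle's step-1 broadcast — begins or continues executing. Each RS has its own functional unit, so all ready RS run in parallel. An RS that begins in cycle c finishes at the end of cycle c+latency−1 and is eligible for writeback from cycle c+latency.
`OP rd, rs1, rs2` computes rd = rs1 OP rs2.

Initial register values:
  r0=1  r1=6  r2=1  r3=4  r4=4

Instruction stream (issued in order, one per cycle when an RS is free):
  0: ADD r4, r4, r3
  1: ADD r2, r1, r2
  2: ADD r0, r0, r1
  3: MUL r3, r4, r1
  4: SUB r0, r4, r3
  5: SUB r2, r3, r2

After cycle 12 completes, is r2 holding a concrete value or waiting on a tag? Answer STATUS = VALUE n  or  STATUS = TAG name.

cycle 1: issue ADD r4<-Add1 // r0:1,r1:6,r2:1,r3:4,r4:Add1
cycle 2: issue ADD r2<-Add2 // r0:1,r1:6,r2:Add2,r3:4,r4:Add1
cycle 3: CDB Add1=8; issue ADD r0<-Add1 // r0:Add1,r1:6,r2:Add2,r3:4,r4:8
cycle 4: CDB Add2=7; issue MUL r3<-Mul1 // r0:Add1,r1:6,r2:7,r3:Mul1,r4:8
cycle 5: CDB Add1=7; issue SUB r0<-Add1 // r0:Add1,r1:6,r2:7,r3:Mul1,r4:8
cycle 6: issue SUB r2<-Add2 // r0:Add1,r1:6,r2:Add2,r3:Mul1,r4:8
cycle 7: - // r0:Add1,r1:6,r2:Add2,r3:Mul1,r4:8
cycle 8: - // r0:Add1,r1:6,r2:Add2,r3:Mul1,r4:8
cycle 9: CDB Mul1=48 // r0:Add1,r1:6,r2:Add2,r3:48,r4:8
cycle 10: - // r0:Add1,r1:6,r2:Add2,r3:48,r4:8
cycle 11: CDB Add1=-40 // r0:-40,r1:6,r2:Add2,r3:48,r4:8
cycle 12: CDB Add2=41 // r0:-40,r1:6,r2:41,r3:48,r4:8

STATUS = VALUE 41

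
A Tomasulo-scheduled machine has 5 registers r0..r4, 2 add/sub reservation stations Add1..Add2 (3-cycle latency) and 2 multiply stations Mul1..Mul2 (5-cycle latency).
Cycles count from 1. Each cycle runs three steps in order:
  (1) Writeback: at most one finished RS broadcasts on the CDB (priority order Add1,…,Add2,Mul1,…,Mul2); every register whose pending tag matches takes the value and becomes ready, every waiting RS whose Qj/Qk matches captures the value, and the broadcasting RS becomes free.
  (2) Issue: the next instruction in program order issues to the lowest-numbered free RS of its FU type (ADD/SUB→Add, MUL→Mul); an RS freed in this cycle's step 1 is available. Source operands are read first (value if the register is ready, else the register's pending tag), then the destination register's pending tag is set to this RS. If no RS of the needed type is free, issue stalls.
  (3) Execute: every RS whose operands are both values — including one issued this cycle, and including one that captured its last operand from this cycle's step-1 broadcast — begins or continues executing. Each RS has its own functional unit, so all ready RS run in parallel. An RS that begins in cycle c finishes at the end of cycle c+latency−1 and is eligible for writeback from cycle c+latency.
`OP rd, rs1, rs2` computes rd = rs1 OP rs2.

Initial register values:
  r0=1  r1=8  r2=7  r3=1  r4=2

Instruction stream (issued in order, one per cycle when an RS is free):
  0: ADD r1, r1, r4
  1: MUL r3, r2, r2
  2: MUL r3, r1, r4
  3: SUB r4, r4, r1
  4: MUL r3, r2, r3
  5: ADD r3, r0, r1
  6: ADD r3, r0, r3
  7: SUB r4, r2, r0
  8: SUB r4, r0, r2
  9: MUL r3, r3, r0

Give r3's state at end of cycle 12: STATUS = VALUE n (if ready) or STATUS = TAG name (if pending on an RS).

STATUS = TAG Add2

cycle 1: issue ADD r1<-Add1 // r0:1,r1:Add1,r2:7,r3:1,r4:2
cycle 2: issue MUL r3<-Mul1 // r0:1,r1:Add1,r2:7,r3:Mul1,r4:2
cycle 3: issue MUL r3<-Mul2 // r0:1,r1:Add1,r2:7,r3:Mul2,r4:2
cycle 4: CDB Add1=10; issue SUB r4<-Add1 // r0:1,r1:10,r2:7,r3:Mul2,r4:Add1
cycle 5: stall // r0:1,r1:10,r2:7,r3:Mul2,r4:Add1
cycle 6: stall // r0:1,r1:10,r2:7,r3:Mul2,r4:Add1
cycle 7: CDB Add1=-8; stall // r0:1,r1:10,r2:7,r3:Mul2,r4:-8
cycle 8: CDB Mul1=49; issue MUL r3<-Mul1 // r0:1,r1:10,r2:7,r3:Mul1,r4:-8
cycle 9: CDB Mul2=20; issue ADD r3<-Add1 // r0:1,r1:10,r2:7,r3:Add1,r4:-8
cycle 10: issue ADD r3<-Add2 // r0:1,r1:10,r2:7,r3:Add2,r4:-8
cycle 11: stall // r0:1,r1:10,r2:7,r3:Add2,r4:-8
cycle 12: CDB Add1=11; issue SUB r4<-Add1 // r0:1,r1:10,r2:7,r3:Add2,r4:Add1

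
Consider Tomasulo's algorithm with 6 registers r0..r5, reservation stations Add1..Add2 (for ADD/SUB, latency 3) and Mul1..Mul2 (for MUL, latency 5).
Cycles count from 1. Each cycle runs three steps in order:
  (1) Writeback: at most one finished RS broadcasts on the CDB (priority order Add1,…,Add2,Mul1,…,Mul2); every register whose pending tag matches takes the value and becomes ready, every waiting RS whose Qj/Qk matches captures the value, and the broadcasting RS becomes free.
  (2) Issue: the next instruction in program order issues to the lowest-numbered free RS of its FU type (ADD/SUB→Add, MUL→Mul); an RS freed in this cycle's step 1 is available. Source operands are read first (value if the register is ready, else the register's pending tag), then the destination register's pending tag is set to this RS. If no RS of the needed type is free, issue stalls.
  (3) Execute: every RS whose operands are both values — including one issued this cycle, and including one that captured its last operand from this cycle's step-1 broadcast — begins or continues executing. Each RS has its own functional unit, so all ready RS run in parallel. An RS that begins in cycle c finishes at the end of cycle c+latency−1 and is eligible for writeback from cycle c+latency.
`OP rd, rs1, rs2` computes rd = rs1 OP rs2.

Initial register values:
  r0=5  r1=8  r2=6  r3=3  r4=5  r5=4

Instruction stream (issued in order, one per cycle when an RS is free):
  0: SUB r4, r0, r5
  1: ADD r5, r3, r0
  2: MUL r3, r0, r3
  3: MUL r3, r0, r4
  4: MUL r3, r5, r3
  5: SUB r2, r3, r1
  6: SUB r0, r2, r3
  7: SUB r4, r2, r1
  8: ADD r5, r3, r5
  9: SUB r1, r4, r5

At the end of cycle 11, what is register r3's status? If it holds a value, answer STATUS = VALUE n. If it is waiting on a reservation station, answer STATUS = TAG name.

  c1: issue SUB r4<-Add1  regs: r0:5,r1:8,r2:6,r3:3,r4:Add1,r5:4
  c2: issue ADD r5<-Add2  regs: r0:5,r1:8,r2:6,r3:3,r4:Add1,r5:Add2
  c3: issue MUL r3<-Mul1  regs: r0:5,r1:8,r2:6,r3:Mul1,r4:Add1,r5:Add2
  c4: CDB Add1=1; issue MUL r3<-Mul2  regs: r0:5,r1:8,r2:6,r3:Mul2,r4:1,r5:Add2
  c5: CDB Add2=8; stall  regs: r0:5,r1:8,r2:6,r3:Mul2,r4:1,r5:8
  c6: stall  regs: r0:5,r1:8,r2:6,r3:Mul2,r4:1,r5:8
  c7: stall  regs: r0:5,r1:8,r2:6,r3:Mul2,r4:1,r5:8
  c8: CDB Mul1=15; issue MUL r3<-Mul1  regs: r0:5,r1:8,r2:6,r3:Mul1,r4:1,r5:8
  c9: CDB Mul2=5; issue SUB r2<-Add1  regs: r0:5,r1:8,r2:Add1,r3:Mul1,r4:1,r5:8
  c10: issue SUB r0<-Add2  regs: r0:Add2,r1:8,r2:Add1,r3:Mul1,r4:1,r5:8
  c11: stall  regs: r0:Add2,r1:8,r2:Add1,r3:Mul1,r4:1,r5:8

STATUS = TAG Mul1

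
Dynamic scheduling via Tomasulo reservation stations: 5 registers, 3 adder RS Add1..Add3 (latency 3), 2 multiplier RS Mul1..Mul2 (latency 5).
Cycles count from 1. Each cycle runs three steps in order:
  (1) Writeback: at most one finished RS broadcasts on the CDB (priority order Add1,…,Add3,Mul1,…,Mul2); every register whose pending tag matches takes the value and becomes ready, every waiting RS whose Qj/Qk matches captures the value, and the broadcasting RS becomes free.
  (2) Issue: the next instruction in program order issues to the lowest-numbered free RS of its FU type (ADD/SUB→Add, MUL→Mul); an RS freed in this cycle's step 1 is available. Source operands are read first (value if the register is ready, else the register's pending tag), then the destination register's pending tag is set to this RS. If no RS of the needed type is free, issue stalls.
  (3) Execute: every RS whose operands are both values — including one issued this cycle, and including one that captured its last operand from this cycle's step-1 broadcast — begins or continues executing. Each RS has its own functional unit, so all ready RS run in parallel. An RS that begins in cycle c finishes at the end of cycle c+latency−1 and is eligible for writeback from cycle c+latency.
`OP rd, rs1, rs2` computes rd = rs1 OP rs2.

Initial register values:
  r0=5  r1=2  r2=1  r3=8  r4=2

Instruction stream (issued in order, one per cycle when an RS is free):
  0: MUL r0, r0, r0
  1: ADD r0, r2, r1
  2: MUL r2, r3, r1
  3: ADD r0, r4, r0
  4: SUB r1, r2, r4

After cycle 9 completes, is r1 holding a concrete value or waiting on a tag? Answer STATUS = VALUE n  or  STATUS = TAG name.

cycle 1: issue MUL r0<-Mul1 // r0:Mul1,r1:2,r2:1,r3:8,r4:2
cycle 2: issue ADD r0<-Add1 // r0:Add1,r1:2,r2:1,r3:8,r4:2
cycle 3: issue MUL r2<-Mul2 // r0:Add1,r1:2,r2:Mul2,r3:8,r4:2
cycle 4: issue ADD r0<-Add2 // r0:Add2,r1:2,r2:Mul2,r3:8,r4:2
cycle 5: CDB Add1=3; issue SUB r1<-Add1 // r0:Add2,r1:Add1,r2:Mul2,r3:8,r4:2
cycle 6: CDB Mul1=25 // r0:Add2,r1:Add1,r2:Mul2,r3:8,r4:2
cycle 7: - // r0:Add2,r1:Add1,r2:Mul2,r3:8,r4:2
cycle 8: CDB Add2=5 // r0:5,r1:Add1,r2:Mul2,r3:8,r4:2
cycle 9: CDB Mul2=16 // r0:5,r1:Add1,r2:16,r3:8,r4:2

STATUS = TAG Add1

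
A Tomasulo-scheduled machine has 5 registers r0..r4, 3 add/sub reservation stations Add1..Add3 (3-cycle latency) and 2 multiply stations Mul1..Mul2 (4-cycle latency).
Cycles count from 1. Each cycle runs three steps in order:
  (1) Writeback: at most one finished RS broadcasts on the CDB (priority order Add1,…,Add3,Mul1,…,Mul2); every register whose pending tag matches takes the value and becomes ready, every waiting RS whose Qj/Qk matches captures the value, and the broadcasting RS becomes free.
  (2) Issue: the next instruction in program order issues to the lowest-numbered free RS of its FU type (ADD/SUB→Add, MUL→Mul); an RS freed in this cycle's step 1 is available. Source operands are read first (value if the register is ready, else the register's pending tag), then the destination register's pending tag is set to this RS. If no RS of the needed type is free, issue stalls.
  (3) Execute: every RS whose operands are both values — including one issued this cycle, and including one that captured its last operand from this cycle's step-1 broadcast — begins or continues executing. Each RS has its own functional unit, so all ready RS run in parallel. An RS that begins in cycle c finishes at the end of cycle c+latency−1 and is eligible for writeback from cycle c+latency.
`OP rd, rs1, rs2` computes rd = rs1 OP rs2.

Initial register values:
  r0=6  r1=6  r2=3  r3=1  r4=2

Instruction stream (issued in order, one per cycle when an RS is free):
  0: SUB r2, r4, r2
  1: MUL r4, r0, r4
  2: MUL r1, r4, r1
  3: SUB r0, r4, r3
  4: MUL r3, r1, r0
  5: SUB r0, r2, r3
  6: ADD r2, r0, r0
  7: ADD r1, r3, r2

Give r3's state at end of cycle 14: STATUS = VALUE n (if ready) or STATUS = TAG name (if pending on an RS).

c1: issue SUB r2<-Add1 | r0:6,r1:6,r2:Add1,r3:1,r4:2
c2: issue MUL r4<-Mul1 | r0:6,r1:6,r2:Add1,r3:1,r4:Mul1
c3: issue MUL r1<-Mul2 | r0:6,r1:Mul2,r2:Add1,r3:1,r4:Mul1
c4: CDB Add1=-1; issue SUB r0<-Add1 | r0:Add1,r1:Mul2,r2:-1,r3:1,r4:Mul1
c5: stall | r0:Add1,r1:Mul2,r2:-1,r3:1,r4:Mul1
c6: CDB Mul1=12; issue MUL r3<-Mul1 | r0:Add1,r1:Mul2,r2:-1,r3:Mul1,r4:12
c7: issue SUB r0<-Add2 | r0:Add2,r1:Mul2,r2:-1,r3:Mul1,r4:12
c8: issue ADD r2<-Add3 | r0:Add2,r1:Mul2,r2:Add3,r3:Mul1,r4:12
c9: CDB Add1=11; issue ADD r1<-Add1 | r0:Add2,r1:Add1,r2:Add3,r3:Mul1,r4:12
c10: CDB Mul2=72 | r0:Add2,r1:Add1,r2:Add3,r3:Mul1,r4:12
c11: - | r0:Add2,r1:Add1,r2:Add3,r3:Mul1,r4:12
c12: - | r0:Add2,r1:Add1,r2:Add3,r3:Mul1,r4:12
c13: - | r0:Add2,r1:Add1,r2:Add3,r3:Mul1,r4:12
c14: CDB Mul1=792 | r0:Add2,r1:Add1,r2:Add3,r3:792,r4:12

STATUS = VALUE 792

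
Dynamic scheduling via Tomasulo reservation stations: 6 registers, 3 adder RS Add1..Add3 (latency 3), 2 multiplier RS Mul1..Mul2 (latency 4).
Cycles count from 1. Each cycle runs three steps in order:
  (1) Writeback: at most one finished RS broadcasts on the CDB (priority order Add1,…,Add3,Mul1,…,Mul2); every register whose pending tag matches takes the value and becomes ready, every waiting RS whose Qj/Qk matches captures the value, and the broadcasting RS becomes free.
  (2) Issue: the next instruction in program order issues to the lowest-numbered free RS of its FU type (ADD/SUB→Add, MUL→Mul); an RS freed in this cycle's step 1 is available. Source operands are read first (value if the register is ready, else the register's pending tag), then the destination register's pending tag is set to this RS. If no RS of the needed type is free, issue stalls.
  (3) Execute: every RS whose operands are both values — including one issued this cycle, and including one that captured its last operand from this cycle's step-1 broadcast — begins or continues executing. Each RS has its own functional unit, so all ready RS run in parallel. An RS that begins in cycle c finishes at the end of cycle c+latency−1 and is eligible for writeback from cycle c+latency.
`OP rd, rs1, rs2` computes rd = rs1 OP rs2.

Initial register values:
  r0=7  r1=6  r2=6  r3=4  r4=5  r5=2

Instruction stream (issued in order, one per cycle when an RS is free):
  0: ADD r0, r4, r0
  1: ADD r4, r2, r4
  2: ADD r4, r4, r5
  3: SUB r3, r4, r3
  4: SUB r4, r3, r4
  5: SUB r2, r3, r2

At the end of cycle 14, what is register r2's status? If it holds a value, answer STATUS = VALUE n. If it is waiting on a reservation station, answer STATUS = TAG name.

  c1: issue ADD r0<-Add1  regs: r0:Add1,r1:6,r2:6,r3:4,r4:5,r5:2
  c2: issue ADD r4<-Add2  regs: r0:Add1,r1:6,r2:6,r3:4,r4:Add2,r5:2
  c3: issue ADD r4<-Add3  regs: r0:Add1,r1:6,r2:6,r3:4,r4:Add3,r5:2
  c4: CDB Add1=12; issue SUB r3<-Add1  regs: r0:12,r1:6,r2:6,r3:Add1,r4:Add3,r5:2
  c5: CDB Add2=11; issue SUB r4<-Add2  regs: r0:12,r1:6,r2:6,r3:Add1,r4:Add2,r5:2
  c6: stall  regs: r0:12,r1:6,r2:6,r3:Add1,r4:Add2,r5:2
  c7: stall  regs: r0:12,r1:6,r2:6,r3:Add1,r4:Add2,r5:2
  c8: CDB Add3=13; issue SUB r2<-Add3  regs: r0:12,r1:6,r2:Add3,r3:Add1,r4:Add2,r5:2
  c9: -  regs: r0:12,r1:6,r2:Add3,r3:Add1,r4:Add2,r5:2
  c10: -  regs: r0:12,r1:6,r2:Add3,r3:Add1,r4:Add2,r5:2
  c11: CDB Add1=9  regs: r0:12,r1:6,r2:Add3,r3:9,r4:Add2,r5:2
  c12: -  regs: r0:12,r1:6,r2:Add3,r3:9,r4:Add2,r5:2
  c13: -  regs: r0:12,r1:6,r2:Add3,r3:9,r4:Add2,r5:2
  c14: CDB Add2=-4  regs: r0:12,r1:6,r2:Add3,r3:9,r4:-4,r5:2

STATUS = TAG Add3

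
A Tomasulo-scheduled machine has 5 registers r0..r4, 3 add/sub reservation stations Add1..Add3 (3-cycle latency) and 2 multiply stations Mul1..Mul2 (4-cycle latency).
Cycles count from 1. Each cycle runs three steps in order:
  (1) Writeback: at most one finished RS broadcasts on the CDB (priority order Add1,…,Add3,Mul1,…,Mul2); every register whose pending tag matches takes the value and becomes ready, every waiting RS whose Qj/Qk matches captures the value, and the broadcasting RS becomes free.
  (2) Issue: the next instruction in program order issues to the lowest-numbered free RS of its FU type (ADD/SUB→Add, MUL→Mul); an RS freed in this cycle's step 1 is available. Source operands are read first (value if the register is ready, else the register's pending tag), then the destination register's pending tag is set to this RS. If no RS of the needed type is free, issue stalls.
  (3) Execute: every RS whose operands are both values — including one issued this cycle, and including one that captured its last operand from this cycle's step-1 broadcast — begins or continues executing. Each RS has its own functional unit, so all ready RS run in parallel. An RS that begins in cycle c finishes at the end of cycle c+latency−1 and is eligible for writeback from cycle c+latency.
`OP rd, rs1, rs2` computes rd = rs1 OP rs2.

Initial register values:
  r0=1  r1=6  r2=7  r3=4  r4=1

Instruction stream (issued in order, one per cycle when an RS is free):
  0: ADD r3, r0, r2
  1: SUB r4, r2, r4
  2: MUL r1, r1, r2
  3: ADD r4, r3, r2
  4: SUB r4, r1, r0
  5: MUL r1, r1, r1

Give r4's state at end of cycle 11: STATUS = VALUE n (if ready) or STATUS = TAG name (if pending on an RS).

c1: issue ADD r3<-Add1 | r0:1,r1:6,r2:7,r3:Add1,r4:1
c2: issue SUB r4<-Add2 | r0:1,r1:6,r2:7,r3:Add1,r4:Add2
c3: issue MUL r1<-Mul1 | r0:1,r1:Mul1,r2:7,r3:Add1,r4:Add2
c4: CDB Add1=8; issue ADD r4<-Add1 | r0:1,r1:Mul1,r2:7,r3:8,r4:Add1
c5: CDB Add2=6; issue SUB r4<-Add2 | r0:1,r1:Mul1,r2:7,r3:8,r4:Add2
c6: issue MUL r1<-Mul2 | r0:1,r1:Mul2,r2:7,r3:8,r4:Add2
c7: CDB Add1=15 | r0:1,r1:Mul2,r2:7,r3:8,r4:Add2
c8: CDB Mul1=42 | r0:1,r1:Mul2,r2:7,r3:8,r4:Add2
c9: - | r0:1,r1:Mul2,r2:7,r3:8,r4:Add2
c10: - | r0:1,r1:Mul2,r2:7,r3:8,r4:Add2
c11: CDB Add2=41 | r0:1,r1:Mul2,r2:7,r3:8,r4:41

STATUS = VALUE 41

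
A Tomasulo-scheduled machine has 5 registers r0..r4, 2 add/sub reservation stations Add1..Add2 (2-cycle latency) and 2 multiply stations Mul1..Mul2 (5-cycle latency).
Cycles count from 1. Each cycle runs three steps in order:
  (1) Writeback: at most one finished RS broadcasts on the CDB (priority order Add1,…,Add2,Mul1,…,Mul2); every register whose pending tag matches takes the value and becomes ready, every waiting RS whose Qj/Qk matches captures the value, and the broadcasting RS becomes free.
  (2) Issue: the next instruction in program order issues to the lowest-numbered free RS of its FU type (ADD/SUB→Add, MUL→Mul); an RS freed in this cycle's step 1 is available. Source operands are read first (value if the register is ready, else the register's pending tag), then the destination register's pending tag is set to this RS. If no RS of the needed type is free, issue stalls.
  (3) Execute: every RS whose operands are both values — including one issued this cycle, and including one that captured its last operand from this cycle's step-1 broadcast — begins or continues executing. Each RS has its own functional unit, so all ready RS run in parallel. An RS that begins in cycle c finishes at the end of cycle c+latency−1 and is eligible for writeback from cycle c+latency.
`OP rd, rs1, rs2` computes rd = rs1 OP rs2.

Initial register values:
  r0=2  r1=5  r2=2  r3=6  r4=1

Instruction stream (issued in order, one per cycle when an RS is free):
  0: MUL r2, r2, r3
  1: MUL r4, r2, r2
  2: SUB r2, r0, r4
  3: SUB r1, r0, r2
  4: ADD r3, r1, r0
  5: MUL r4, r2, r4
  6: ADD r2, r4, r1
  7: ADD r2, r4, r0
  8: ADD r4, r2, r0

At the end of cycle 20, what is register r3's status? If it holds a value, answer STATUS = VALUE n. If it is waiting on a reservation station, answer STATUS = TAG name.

STATUS = VALUE 146

cycle 1: issue MUL r2<-Mul1 // r0:2,r1:5,r2:Mul1,r3:6,r4:1
cycle 2: issue MUL r4<-Mul2 // r0:2,r1:5,r2:Mul1,r3:6,r4:Mul2
cycle 3: issue SUB r2<-Add1 // r0:2,r1:5,r2:Add1,r3:6,r4:Mul2
cycle 4: issue SUB r1<-Add2 // r0:2,r1:Add2,r2:Add1,r3:6,r4:Mul2
cycle 5: stall // r0:2,r1:Add2,r2:Add1,r3:6,r4:Mul2
cycle 6: CDB Mul1=12; stall // r0:2,r1:Add2,r2:Add1,r3:6,r4:Mul2
cycle 7: stall // r0:2,r1:Add2,r2:Add1,r3:6,r4:Mul2
cycle 8: stall // r0:2,r1:Add2,r2:Add1,r3:6,r4:Mul2
cycle 9: stall // r0:2,r1:Add2,r2:Add1,r3:6,r4:Mul2
cycle 10: stall // r0:2,r1:Add2,r2:Add1,r3:6,r4:Mul2
cycle 11: CDB Mul2=144; stall // r0:2,r1:Add2,r2:Add1,r3:6,r4:144
cycle 12: stall // r0:2,r1:Add2,r2:Add1,r3:6,r4:144
cycle 13: CDB Add1=-142; issue ADD r3<-Add1 // r0:2,r1:Add2,r2:-142,r3:Add1,r4:144
cycle 14: issue MUL r4<-Mul1 // r0:2,r1:Add2,r2:-142,r3:Add1,r4:Mul1
cycle 15: CDB Add2=144; issue ADD r2<-Add2 // r0:2,r1:144,r2:Add2,r3:Add1,r4:Mul1
cycle 16: stall // r0:2,r1:144,r2:Add2,r3:Add1,r4:Mul1
cycle 17: CDB Add1=146; issue ADD r2<-Add1 // r0:2,r1:144,r2:Add1,r3:146,r4:Mul1
cycle 18: stall // r0:2,r1:144,r2:Add1,r3:146,r4:Mul1
cycle 19: CDB Mul1=-20448; stall // r0:2,r1:144,r2:Add1,r3:146,r4:-20448
cycle 20: stall // r0:2,r1:144,r2:Add1,r3:146,r4:-20448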